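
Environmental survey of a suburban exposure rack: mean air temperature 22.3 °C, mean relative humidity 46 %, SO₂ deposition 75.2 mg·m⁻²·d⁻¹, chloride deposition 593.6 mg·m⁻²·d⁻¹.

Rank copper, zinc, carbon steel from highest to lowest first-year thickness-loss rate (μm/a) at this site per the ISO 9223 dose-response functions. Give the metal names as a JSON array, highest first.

["carbon steel", "zinc", "copper"]

copper: T>10 °C ⇒ hinge -0.080·(22.3−10) = -0.9840
  Pd branch = 0.0053·Pd^0.26·e^(0.059·RH+f) = 0.09192 μm/a
  Cl⁻ term: 0.01025·593.6^0.27·exp(0.036·46+0.049·22.3) = 0.8981
  sum: 0.09192 + 0.8981 → r_corr = 0.99 μm/a
zinc: T>10 °C ⇒ hinge -0.071·(22.3−10) = -0.8733
  Pd branch = 0.0129·Pd^0.44·e^(0.046·RH+f) = 0.2991 μm/a
  Cl⁻ term: 0.0175·593.6^0.57·exp(0.008·46+0.085·22.3) = 6.411
  r_corr = 0.2991 + 6.411 = 6.711 μm/a
carbon steel: temperature factor f = -0.054·(12.3) = -0.6642
  SO₂ term: 1.77·75.2^0.52·exp(0.02·46-0.6642) = 21.61
  Cl⁻ term: 0.102·593.6^0.62·exp(0.033·46+0.04·22.3) = 59.54
  r_corr = 21.61 + 59.54 = 81.15 μm/a
Ordering by μm/a: carbon steel (81.2) > zinc (6.71) > copper (0.99)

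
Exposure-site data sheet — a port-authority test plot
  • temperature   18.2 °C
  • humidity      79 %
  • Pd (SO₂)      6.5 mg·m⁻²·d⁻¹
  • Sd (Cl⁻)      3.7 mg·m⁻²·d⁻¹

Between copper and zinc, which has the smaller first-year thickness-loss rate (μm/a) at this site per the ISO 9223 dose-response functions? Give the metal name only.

copper: temperature factor f = -0.080·(8.2) = -0.6560
  sulphur-dioxide contribution → 0.4731 μm/a
  chloride contribution → 0.6118 μm/a
  ⇒ r_corr(copper) = 1.085 μm/a
zinc: temperature factor f = -0.071·(8.2) = -0.5822
  sulphur-dioxide contribution → 0.6218 μm/a
  chloride contribution → 0.326 μm/a
  total first-year rate 0.9478 μm/a
Ordering by μm/a: copper (1.08) > zinc (0.948)

zinc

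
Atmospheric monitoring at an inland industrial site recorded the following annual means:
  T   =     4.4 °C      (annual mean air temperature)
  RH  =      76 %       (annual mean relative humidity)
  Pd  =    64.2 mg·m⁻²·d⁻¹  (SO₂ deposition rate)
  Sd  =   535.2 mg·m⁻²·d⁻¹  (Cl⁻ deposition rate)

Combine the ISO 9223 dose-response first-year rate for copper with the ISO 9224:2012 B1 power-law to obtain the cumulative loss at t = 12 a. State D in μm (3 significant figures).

copper: temperature factor f = +0.126·(-5.6) = -0.7056
  SO₂ term: 0.0053·64.2^0.26·exp(0.059·76-0.7056) = 0.6842
  Sd branch = 0.01025·Sd^0.27·e^(0.036·RH+0.049·T) = 1.07 μm/a
  r_corr = 0.6842 + 1.07 = 1.754 μm/a
ISO 9224: D(t) = r_corr · t^b with b = 0.667 (copper, B1)
  D(12) = 1.754 × 12^0.667 = 1.754 × 5.246 = 9.201 μm

D(12) = 9.20 μm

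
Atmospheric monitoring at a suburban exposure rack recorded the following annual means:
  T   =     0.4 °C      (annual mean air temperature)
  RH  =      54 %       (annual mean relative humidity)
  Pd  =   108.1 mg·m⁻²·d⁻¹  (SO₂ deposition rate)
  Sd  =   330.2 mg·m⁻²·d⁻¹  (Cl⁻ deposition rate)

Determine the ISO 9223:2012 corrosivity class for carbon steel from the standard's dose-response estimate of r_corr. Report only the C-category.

C3

carbon steel: T≤10 °C ⇒ hinge +0.150·(0.4−10) = -1.4400
  SO₂ term: 1.77·108.1^0.52·exp(0.02·54-1.4400) = 14.1
  Sd branch = 0.102·Sd^0.62·e^(0.033·RH+0.04·T) = 22.44 μm/a
  r_corr = 14.1 + 22.44 = 36.54 μm/a
Category bounds: 25…50 μm/a bracket r_corr ⇒ C3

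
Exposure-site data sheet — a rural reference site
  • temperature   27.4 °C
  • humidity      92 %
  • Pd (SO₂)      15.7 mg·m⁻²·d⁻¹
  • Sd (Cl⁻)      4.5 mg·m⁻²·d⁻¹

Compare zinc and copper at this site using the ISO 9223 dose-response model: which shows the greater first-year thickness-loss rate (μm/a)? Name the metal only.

zinc: temperature factor f = -0.071·(17.4) = -1.2354
  SO₂ term: 0.0129·15.7^0.44·exp(0.046·92-1.2354) = 0.8673
  Cl⁻ term: 0.0175·4.5^0.57·exp(0.008·92+0.085·27.4) = 0.8841
  sum: 0.8673 + 0.8841 → r_corr = 1.751 μm/a
copper: f(T) = -0.080·(T−10) [T>10 °C] = -1.3920
  Pd branch = 0.0053·Pd^0.26·e^(0.059·RH+f) = 0.6138 μm/a
  Cl⁻ term: 0.01025·4.5^0.27·exp(0.036·92+0.049·27.4) = 1.616
  sum: 0.6138 + 1.616 → r_corr = 2.23 μm/a
Ordering by μm/a: copper (2.23) > zinc (1.75)

copper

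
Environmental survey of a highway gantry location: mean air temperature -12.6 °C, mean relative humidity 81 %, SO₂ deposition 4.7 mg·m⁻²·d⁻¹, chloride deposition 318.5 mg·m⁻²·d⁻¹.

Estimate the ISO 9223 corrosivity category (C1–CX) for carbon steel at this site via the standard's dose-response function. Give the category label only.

carbon steel: temperature factor f = +0.150·(-22.6) = -3.3900
  Pd branch = 1.77·Pd^0.52·e^(0.02·RH+f) = 0.6742 μm/a
  Sd branch = 0.102·Sd^0.62·e^(0.033·RH+0.04·T) = 31.81 μm/a
  sum: 0.6742 + 31.81 → r_corr = 32.48 μm/a
ISO 9223 Table 2 (carbon steel): 25 < 32.5 ≤ 50 μm/a ⇒ C3

C3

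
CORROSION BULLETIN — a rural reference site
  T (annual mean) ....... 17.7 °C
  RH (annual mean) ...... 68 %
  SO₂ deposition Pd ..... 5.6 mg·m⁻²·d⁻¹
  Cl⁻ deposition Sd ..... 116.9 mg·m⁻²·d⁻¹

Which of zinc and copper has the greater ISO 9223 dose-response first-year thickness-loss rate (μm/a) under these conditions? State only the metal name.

zinc: f(T) = -0.071·(T−10) [T>10 °C] = -0.5467
  SO₂ term: 0.0129·5.6^0.44·exp(0.046·68-0.5467) = 0.3638
  Sd branch = 0.0175·Sd^0.57·e^(0.008·RH+0.085·T) = 2.048 μm/a
  r_corr = 0.3638 + 2.048 = 2.412 μm/a
copper: f(T) = -0.080·(T−10) [T>10 °C] = -0.6160
  SO₂ term: 0.0053·5.6^0.26·exp(0.059·68-0.6160) = 0.2476
  Cl⁻ term: 0.01025·116.9^0.27·exp(0.036·68+0.049·17.7) = 1.021
  sum: 0.2476 + 1.021 → r_corr = 1.268 μm/a
Ordering by μm/a: zinc (2.41) > copper (1.27)

zinc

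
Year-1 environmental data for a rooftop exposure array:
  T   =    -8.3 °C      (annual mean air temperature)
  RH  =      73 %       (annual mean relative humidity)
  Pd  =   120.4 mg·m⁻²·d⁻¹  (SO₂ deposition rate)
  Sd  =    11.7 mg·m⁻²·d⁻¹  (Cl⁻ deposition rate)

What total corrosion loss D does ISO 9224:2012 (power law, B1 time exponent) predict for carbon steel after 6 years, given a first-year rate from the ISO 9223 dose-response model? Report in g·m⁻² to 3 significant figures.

D(6) = 193 g·m⁻²

carbon steel: temperature factor f = +0.150·(-18.3) = -2.7450
  Pd branch = 1.77·Pd^0.52·e^(0.02·RH+f) = 5.913 μm/a
  Cl⁻ term: 0.102·11.7^0.62·exp(0.033·73+0.04·-8.3) = 3.74
  r_corr = 5.913 + 3.74 = 9.654 μm/a
ISO 9224: D(t) = r_corr · t^b with b = 0.523 (carbon steel, B1)
  D(6) = 9.654 × 6^0.523 = 9.654 × 2.553 = 24.64 μm
  Mass loss = 24.64 μm × 7.85 g/cm³ = 193.4 g·m⁻²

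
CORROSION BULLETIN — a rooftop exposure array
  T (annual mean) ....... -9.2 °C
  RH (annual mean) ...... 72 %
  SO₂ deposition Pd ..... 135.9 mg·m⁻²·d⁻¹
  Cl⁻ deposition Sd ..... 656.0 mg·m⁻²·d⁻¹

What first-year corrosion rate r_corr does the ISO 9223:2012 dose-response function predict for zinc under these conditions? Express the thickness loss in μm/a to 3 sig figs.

r_corr = 2.06 μm/a

zinc: temperature factor f = +0.038·(-19.2) = -0.7296
  SO₂ term: 0.0129·135.9^0.44·exp(0.046·72-0.7296) = 1.482
  Cl⁻ term: 0.0175·656.0^0.57·exp(0.008·72+0.085·-9.2) = 0.5744
  r_corr = 1.482 + 0.5744 = 2.056 μm/a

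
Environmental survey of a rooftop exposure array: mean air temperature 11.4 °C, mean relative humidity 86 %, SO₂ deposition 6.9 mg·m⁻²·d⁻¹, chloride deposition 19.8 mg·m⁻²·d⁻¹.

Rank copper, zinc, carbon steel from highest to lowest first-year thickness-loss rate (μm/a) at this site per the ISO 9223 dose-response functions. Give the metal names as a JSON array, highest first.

copper: T>10 °C ⇒ hinge -0.080·(11.4−10) = -0.1120
  SO₂ term: 0.0053·6.9^0.26·exp(0.059·86-0.1120) = 1.251
  Sd branch = 0.01025·Sd^0.27·e^(0.036·RH+0.049·T) = 0.8871 μm/a
  sum: 1.251 + 0.8871 → r_corr = 2.138 μm/a
zinc: f(T) = -0.071·(T−10) [T>10 °C] = -0.0994
  SO₂ term: 0.0129·6.9^0.44·exp(0.046·86-0.0994) = 1.428
  Cl⁻ term: 0.0175·19.8^0.57·exp(0.008·86+0.085·11.4) = 0.5032
  r_corr = 1.428 + 0.5032 = 1.931 μm/a
carbon steel: temperature factor f = -0.054·(1.4) = -0.0756
  SO₂ term: 1.77·6.9^0.52·exp(0.02·86-0.0756) = 25.02
  Cl⁻ term: 0.102·19.8^0.62·exp(0.033·86+0.04·11.4) = 17.5
  sum: 25.02 + 17.5 → r_corr = 42.52 μm/a
Ordering by μm/a: carbon steel (42.5) > copper (2.14) > zinc (1.93)

["carbon steel", "copper", "zinc"]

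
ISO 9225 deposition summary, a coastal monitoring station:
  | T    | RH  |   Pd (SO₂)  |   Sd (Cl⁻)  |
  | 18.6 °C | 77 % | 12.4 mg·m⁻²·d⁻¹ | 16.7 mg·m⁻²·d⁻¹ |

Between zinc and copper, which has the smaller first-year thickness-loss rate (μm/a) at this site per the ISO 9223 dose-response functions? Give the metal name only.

copper

zinc: f(T) = -0.071·(T−10) [T>10 °C] = -0.6106
  Pd branch = 0.0129·Pd^0.44·e^(0.046·RH+f) = 0.7325 μm/a
  Sd branch = 0.0175·Sd^0.57·e^(0.008·RH+0.085·T) = 0.7837 μm/a
  r_corr = 0.7325 + 0.7837 = 1.516 μm/a
copper: temperature factor f = -0.080·(8.6) = -0.6880
  SO₂ term: 0.0053·12.4^0.26·exp(0.059·77-0.6880) = 0.4817
  Sd branch = 0.01025·Sd^0.27·e^(0.036·RH+0.049·T) = 0.872 μm/a
  sum: 0.4817 + 0.872 → r_corr = 1.354 μm/a
Ordering by μm/a: zinc (1.52) > copper (1.35)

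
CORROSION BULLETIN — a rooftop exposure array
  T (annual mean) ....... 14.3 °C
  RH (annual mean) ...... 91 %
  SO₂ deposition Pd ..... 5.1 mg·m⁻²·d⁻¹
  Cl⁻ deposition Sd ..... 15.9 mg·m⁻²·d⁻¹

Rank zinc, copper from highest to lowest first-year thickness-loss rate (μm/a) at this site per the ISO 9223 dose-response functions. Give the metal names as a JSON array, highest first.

["copper", "zinc"]

zinc: T>10 °C ⇒ hinge -0.071·(14.3−10) = -0.3053
  sulphur-dioxide contribution → 1.28 μm/a
  chloride contribution → 0.5914 μm/a
  ⇒ r_corr(zinc) = 1.872 μm/a
copper: f(T) = -0.080·(T−10) [T>10 °C] = -0.3440
  sulphur-dioxide contribution → 1.232 μm/a
  chloride contribution → 1.154 μm/a
  ⇒ r_corr(copper) = 2.386 μm/a
Ordering by μm/a: copper (2.39) > zinc (1.87)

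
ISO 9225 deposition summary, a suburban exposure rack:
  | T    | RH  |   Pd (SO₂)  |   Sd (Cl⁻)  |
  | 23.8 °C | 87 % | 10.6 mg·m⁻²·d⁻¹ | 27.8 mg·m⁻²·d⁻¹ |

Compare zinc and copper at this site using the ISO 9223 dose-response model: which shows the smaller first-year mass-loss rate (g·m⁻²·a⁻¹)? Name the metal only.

zinc: f(T) = -0.071·(T−10) [T>10 °C] = -0.9798
  Pd branch = 0.0129·Pd^0.44·e^(0.046·RH+f) = 0.7486 μm/a
  Cl⁻ term: 0.0175·27.8^0.57·exp(0.008·87+0.085·23.8) = 1.766
  r_corr = 0.7486 + 1.766 = 2.515 μm/a
  mass loss = 2.515 μm/a × 7.14 g/cm³ = 17.95 g·m⁻²·a⁻¹
copper: f(T) = -0.080·(T−10) [T>10 °C] = -1.1040
  SO₂ term: 0.0053·10.6^0.26·exp(0.059·87-1.1040) = 0.5503
  Sd branch = 0.01025·Sd^0.27·e^(0.036·RH+0.049·T) = 1.851 μm/a
  sum: 0.5503 + 1.851 → r_corr = 2.401 μm/a
  mass loss = 2.401 μm/a × 8.96 g/cm³ = 21.51 g·m⁻²·a⁻¹
Ordering by g·m⁻²·a⁻¹: copper (21.5) > zinc (18)

zinc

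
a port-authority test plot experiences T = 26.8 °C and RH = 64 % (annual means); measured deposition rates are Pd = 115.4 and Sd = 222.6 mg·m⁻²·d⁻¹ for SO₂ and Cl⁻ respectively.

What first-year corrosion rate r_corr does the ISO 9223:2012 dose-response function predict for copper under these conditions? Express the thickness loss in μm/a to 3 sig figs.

copper: f(T) = -0.080·(T−10) [T>10 °C] = -1.3440
  SO₂ term: 0.0053·115.4^0.26·exp(0.059·64-1.3440) = 0.2073
  Cl⁻ term: 0.01025·222.6^0.27·exp(0.036·64+0.049·26.8) = 1.642
  r_corr = 0.2073 + 1.642 = 1.85 μm/a

r_corr = 1.85 μm/a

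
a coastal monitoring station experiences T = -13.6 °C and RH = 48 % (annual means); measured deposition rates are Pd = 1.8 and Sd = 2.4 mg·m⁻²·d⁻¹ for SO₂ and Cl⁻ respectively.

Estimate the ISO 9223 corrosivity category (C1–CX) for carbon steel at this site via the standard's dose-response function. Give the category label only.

C1

carbon steel: temperature factor f = +0.150·(-23.6) = -3.5400
  sulphur-dioxide contribution → 0.1821 μm/a
  chloride contribution → 0.4966 μm/a
  total first-year rate 0.6787 μm/a
0.679 μm/a falls in (0, 1.3] for carbon steel → category C1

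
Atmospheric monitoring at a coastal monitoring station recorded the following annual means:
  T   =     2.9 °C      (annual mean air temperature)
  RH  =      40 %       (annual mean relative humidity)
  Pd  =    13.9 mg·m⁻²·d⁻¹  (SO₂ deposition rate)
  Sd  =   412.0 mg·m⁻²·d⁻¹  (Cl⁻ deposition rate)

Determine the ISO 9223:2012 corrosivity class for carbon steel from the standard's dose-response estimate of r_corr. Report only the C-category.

C2

carbon steel: f(T) = +0.150·(T−10) [T≤10 °C] = -1.0650
  Pd branch = 1.77·Pd^0.52·e^(0.02·RH+f) = 5.336 μm/a
  Sd branch = 0.102·Sd^0.62·e^(0.033·RH+0.04·T) = 17.93 μm/a
  r_corr = 5.336 + 17.93 = 23.26 μm/a
ISO 9223 Table 2 (carbon steel): 1.3 < 23.3 ≤ 25 μm/a ⇒ C2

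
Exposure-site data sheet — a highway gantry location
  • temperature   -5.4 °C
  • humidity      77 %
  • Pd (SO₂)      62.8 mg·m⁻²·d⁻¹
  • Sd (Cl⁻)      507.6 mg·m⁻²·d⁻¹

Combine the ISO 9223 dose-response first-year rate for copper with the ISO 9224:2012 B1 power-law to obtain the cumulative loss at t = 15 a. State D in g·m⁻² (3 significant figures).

copper: temperature factor f = +0.126·(-15.4) = -1.9404
  sulphur-dioxide contribution → 0.2099 μm/a
  chloride contribution → 0.6763 μm/a
  total first-year rate 0.8863 μm/a
Power-law: D(15) = r_corr · 15^0.667
  D(15) = 0.8863 × 15^0.667 = 0.8863 × 6.088 = 5.395 μm
  Mass loss = 5.395 μm × 8.96 g/cm³ = 48.34 g·m⁻²

D(15) = 48.3 g·m⁻²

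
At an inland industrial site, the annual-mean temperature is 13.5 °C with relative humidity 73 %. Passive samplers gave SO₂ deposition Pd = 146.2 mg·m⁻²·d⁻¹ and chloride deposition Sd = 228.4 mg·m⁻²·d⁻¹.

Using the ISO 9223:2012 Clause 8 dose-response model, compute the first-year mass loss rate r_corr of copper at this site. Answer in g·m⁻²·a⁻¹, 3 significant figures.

copper: temperature factor f = -0.080·(3.5) = -0.2800
  sulphur-dioxide contribution → 1.087 μm/a
  chloride contribution → 1.192 μm/a
  total first-year rate 2.278 μm/a
Convert to mass loss: 2.278 μm/a × 8.96 g/cm³ = 20.41 g·m⁻²·a⁻¹

r_corr = 20.4 g·m⁻²·a⁻¹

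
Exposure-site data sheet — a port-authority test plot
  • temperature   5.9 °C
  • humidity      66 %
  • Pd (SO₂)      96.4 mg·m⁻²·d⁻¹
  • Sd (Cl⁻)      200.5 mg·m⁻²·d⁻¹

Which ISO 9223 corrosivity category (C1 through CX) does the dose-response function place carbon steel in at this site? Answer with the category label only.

carbon steel: T≤10 °C ⇒ hinge +0.150·(5.9−10) = -0.6150
  Pd branch = 1.77·Pd^0.52·e^(0.02·RH+f) = 38.54 μm/a
  Sd branch = 0.102·Sd^0.62·e^(0.033·RH+0.04·T) = 30.5 μm/a
  r_corr = 38.54 + 30.5 = 69.04 μm/a
ISO 9223 Table 2 (carbon steel): 50 < 69 ≤ 80 μm/a ⇒ C4

C4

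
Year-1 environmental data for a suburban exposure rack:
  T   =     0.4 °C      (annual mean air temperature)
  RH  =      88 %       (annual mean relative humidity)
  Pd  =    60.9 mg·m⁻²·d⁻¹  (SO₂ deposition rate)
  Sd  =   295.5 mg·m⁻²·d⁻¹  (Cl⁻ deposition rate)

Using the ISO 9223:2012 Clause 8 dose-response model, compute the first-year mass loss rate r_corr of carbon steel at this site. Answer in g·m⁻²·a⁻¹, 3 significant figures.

carbon steel: f(T) = +0.150·(T−10) [T≤10 °C] = -1.4400
  Pd branch = 1.77·Pd^0.52·e^(0.02·RH+f) = 20.65 μm/a
  Sd branch = 0.102·Sd^0.62·e^(0.033·RH+0.04·T) = 64.34 μm/a
  r_corr = 20.65 + 64.34 = 84.99 μm/a
Convert to mass loss: 84.99 μm/a × 7.85 g/cm³ = 667.2 g·m⁻²·a⁻¹

r_corr = 667 g·m⁻²·a⁻¹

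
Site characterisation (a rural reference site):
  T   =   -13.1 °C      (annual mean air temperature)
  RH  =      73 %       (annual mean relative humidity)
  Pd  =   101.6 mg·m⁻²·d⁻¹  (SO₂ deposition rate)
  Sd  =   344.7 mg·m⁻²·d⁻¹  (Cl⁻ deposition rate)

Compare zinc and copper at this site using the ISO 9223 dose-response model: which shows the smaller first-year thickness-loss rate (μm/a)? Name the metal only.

zinc: temperature factor f = +0.038·(-23.1) = -0.8778
  sulphur-dioxide contribution → 1.177 μm/a
  chloride contribution → 0.288 μm/a
  total first-year rate 1.465 μm/a
copper: T≤10 °C ⇒ hinge +0.126·(-13.1−10) = -2.9106
  sulphur-dioxide contribution → 0.07121 μm/a
  chloride contribution → 0.3617 μm/a
  ⇒ r_corr(copper) = 0.4329 μm/a
Ordering by μm/a: zinc (1.46) > copper (0.433)

copper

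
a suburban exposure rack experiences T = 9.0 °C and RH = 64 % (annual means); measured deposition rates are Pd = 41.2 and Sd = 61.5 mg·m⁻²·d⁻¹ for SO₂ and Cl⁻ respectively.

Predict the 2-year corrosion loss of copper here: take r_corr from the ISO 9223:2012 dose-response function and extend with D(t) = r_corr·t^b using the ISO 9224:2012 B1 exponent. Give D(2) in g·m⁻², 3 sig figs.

copper: T≤10 °C ⇒ hinge +0.126·(9.0−10) = -0.1260
  sulphur-dioxide contribution → 0.5362 μm/a
  chloride contribution → 0.4851 μm/a
  ⇒ r_corr(copper) = 1.021 μm/a
Long-term exponent b (ISO 9224 Table 2, B1) = 0.667
  D(2) = 1.021 × 2^0.667 = 1.021 × 1.588 = 1.622 μm
  Mass loss = 1.622 μm × 8.96 g/cm³ = 14.53 g·m⁻²

D(2) = 14.5 g·m⁻²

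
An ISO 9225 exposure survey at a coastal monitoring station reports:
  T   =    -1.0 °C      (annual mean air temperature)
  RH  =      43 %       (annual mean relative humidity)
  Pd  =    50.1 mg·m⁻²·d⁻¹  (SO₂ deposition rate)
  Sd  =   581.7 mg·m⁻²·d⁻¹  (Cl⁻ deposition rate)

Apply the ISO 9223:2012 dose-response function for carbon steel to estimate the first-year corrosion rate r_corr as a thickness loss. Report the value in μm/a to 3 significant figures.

carbon steel: f(T) = +0.150·(T−10) [T≤10 °C] = -1.6500
  Pd branch = 1.77·Pd^0.52·e^(0.02·RH+f) = 6.149 μm/a
  Sd branch = 0.102·Sd^0.62·e^(0.033·RH+0.04·T) = 20.97 μm/a
  r_corr = 6.149 + 20.97 = 27.12 μm/a

r_corr = 27.1 μm/a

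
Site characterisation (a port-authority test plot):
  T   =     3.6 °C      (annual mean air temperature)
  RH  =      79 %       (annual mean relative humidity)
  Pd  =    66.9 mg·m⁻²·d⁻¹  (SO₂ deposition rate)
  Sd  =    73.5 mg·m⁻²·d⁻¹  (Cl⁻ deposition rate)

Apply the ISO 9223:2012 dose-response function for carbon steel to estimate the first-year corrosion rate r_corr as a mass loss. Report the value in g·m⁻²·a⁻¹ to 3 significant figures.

r_corr = 410 g·m⁻²·a⁻¹

carbon steel: T≤10 °C ⇒ hinge +0.150·(3.6−10) = -0.9600
  SO₂ term: 1.77·66.9^0.52·exp(0.02·79-0.9600) = 29.27
  Cl⁻ term: 0.102·73.5^0.62·exp(0.033·79+0.04·3.6) = 22.93
  sum: 29.27 + 22.93 → r_corr = 52.2 μm/a
Convert to mass loss: 52.2 μm/a × 7.85 g/cm³ = 409.8 g·m⁻²·a⁻¹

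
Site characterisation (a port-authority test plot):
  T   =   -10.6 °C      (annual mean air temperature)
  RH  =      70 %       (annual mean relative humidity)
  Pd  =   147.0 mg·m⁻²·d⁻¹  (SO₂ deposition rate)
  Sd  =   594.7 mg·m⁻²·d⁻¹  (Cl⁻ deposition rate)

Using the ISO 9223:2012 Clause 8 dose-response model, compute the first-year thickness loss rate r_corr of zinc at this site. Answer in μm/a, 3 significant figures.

r_corr = 1.80 μm/a

zinc: temperature factor f = +0.038·(-20.6) = -0.7828
  Pd branch = 0.0129·Pd^0.44·e^(0.046·RH+f) = 1.326 μm/a
  Sd branch = 0.0175·Sd^0.57·e^(0.008·RH+0.085·T) = 0.4746 μm/a
  sum: 1.326 + 0.4746 → r_corr = 1.801 μm/a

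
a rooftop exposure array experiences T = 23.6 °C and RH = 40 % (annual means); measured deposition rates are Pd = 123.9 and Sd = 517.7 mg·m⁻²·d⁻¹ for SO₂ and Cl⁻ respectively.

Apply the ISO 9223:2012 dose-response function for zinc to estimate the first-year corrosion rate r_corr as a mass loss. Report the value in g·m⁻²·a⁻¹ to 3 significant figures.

r_corr = 46.9 g·m⁻²·a⁻¹

zinc: temperature factor f = -0.071·(13.6) = -0.9656
  SO₂ term: 0.0129·123.9^0.44·exp(0.046·40-0.9656) = 0.2578
  Cl⁻ term: 0.0175·517.7^0.57·exp(0.008·40+0.085·23.6) = 6.313
  sum: 0.2578 + 6.313 → r_corr = 6.571 μm/a
Convert to mass loss: 6.571 μm/a × 7.14 g/cm³ = 46.92 g·m⁻²·a⁻¹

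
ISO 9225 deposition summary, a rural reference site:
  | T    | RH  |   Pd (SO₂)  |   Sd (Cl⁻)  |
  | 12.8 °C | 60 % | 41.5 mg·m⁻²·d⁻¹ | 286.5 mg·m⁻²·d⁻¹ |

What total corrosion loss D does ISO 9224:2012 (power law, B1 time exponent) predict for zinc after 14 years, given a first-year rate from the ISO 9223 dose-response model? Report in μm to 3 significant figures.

zinc: f(T) = -0.071·(T−10) [T>10 °C] = -0.1988
  SO₂ term: 0.0129·41.5^0.44·exp(0.046·60-0.1988) = 0.8607
  Sd branch = 0.0175·Sd^0.57·e^(0.008·RH+0.085·T) = 2.111 μm/a
  r_corr = 0.8607 + 2.111 = 2.972 μm/a
Power-law: D(14) = r_corr · 14^0.813
  D(14) = 2.972 × 14^0.813 = 2.972 × 8.547 = 25.4 μm

D(14) = 25.4 μm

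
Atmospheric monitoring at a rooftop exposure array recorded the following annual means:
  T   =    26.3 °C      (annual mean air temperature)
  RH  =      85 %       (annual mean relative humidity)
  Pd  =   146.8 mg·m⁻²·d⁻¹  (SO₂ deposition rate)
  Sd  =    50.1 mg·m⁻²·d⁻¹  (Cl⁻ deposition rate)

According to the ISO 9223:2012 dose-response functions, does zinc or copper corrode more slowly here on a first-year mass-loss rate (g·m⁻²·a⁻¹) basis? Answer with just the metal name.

zinc: T>10 °C ⇒ hinge -0.071·(26.3−10) = -1.1573
  sulphur-dioxide contribution → 1.817 μm/a
  chloride contribution → 3.007 μm/a
  total first-year rate 4.824 μm/a
  mass loss = 4.824 μm/a × 7.14 g/cm³ = 34.45 g·m⁻²·a⁻¹
copper: T>10 °C ⇒ hinge -0.080·(26.3−10) = -1.3040
  sulphur-dioxide contribution → 0.793 μm/a
  chloride contribution → 2.282 μm/a
  total first-year rate 3.075 μm/a
  mass loss = 3.075 μm/a × 8.96 g/cm³ = 27.55 g·m⁻²·a⁻¹
Ordering by g·m⁻²·a⁻¹: zinc (34.4) > copper (27.6)

copper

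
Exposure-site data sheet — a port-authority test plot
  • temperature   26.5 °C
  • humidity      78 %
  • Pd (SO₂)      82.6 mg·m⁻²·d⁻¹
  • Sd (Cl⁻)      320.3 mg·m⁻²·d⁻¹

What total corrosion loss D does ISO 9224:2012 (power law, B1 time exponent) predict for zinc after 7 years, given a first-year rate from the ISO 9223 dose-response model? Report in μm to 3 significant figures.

D(7) = 45.4 μm

zinc: T>10 °C ⇒ hinge -0.071·(26.5−10) = -1.1715
  SO₂ term: 0.0129·82.6^0.44·exp(0.046·78-1.1715) = 1.008
  Sd branch = 0.0175·Sd^0.57·e^(0.008·RH+0.085·T) = 8.326 μm/a
  sum: 1.008 + 8.326 → r_corr = 9.334 μm/a
ISO 9224: D(t) = r_corr · t^b with b = 0.813 (zinc, B1)
  D(7) = 9.334 × 7^0.813 = 9.334 × 4.865 = 45.41 μm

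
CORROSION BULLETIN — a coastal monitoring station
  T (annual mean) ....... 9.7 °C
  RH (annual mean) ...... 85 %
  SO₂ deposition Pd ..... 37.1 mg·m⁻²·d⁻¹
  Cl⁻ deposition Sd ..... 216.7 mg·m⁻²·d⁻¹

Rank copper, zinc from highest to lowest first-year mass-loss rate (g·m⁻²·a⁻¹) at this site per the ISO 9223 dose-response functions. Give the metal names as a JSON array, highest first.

["zinc", "copper"]

copper: f(T) = +0.126·(T−10) [T≤10 °C] = -0.0378
  sulphur-dioxide contribution → 1.967 μm/a
  chloride contribution → 1.502 μm/a
  ⇒ r_corr(copper) = 3.47 μm/a
  mass loss = 3.47 μm/a × 8.96 g/cm³ = 31.09 g·m⁻²·a⁻¹
zinc: T≤10 °C ⇒ hinge +0.038·(9.7−10) = -0.0114
  sulphur-dioxide contribution → 3.121 μm/a
  chloride contribution → 1.69 μm/a
  ⇒ r_corr(zinc) = 4.811 μm/a
  mass loss = 4.811 μm/a × 7.14 g/cm³ = 34.35 g·m⁻²·a⁻¹
Ordering by g·m⁻²·a⁻¹: zinc (34.3) > copper (31.1)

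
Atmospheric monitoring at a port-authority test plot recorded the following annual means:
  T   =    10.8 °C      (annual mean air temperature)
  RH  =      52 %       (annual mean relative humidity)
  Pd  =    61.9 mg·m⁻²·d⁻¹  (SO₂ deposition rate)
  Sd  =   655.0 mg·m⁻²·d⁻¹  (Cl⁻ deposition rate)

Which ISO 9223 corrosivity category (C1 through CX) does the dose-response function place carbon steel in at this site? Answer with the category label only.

carbon steel: temperature factor f = -0.054·(0.8) = -0.0432
  Pd branch = 1.77·Pd^0.52·e^(0.02·RH+f) = 40.98 μm/a
  Sd branch = 0.102·Sd^0.62·e^(0.033·RH+0.04·T) = 48.7 μm/a
  r_corr = 40.98 + 48.7 = 89.68 μm/a
89.7 μm/a falls in (80, 200] for carbon steel → category C5

C5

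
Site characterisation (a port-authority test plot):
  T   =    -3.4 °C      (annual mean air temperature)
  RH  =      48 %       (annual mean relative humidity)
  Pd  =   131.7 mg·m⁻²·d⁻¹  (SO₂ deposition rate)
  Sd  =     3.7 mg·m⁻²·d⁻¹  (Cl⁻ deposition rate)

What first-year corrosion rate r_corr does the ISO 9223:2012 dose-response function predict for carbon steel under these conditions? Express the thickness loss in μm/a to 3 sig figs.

r_corr = 8.81 μm/a

carbon steel: temperature factor f = +0.150·(-13.4) = -2.0100
  SO₂ term: 1.77·131.7^0.52·exp(0.02·48-2.0100) = 7.837
  Cl⁻ term: 0.102·3.7^0.62·exp(0.033·48+0.04·-3.4) = 0.9767
  sum: 7.837 + 0.9767 → r_corr = 8.814 μm/a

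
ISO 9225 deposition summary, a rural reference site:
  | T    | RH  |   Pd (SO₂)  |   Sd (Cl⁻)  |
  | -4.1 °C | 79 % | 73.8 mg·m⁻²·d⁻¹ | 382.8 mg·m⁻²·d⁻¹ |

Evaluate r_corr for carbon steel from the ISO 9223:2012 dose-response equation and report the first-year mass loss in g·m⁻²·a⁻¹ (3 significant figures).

carbon steel: temperature factor f = +0.150·(-14.1) = -2.1150
  sulphur-dioxide contribution → 9.705 μm/a
  chloride contribution → 46.88 μm/a
  ⇒ r_corr(carbon steel) = 56.59 μm/a
Convert to mass loss: 56.59 μm/a × 7.85 g/cm³ = 444.2 g·m⁻²·a⁻¹

r_corr = 444 g·m⁻²·a⁻¹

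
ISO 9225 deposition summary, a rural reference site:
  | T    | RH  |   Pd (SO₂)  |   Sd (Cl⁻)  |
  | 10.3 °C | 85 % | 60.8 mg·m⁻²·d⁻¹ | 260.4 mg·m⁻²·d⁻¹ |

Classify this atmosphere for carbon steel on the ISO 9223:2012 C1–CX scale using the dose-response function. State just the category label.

carbon steel: f(T) = -0.054·(T−10) [T>10 °C] = -0.0162
  SO₂ term: 1.77·60.8^0.52·exp(0.02·85-0.0162) = 80.7
  Cl⁻ term: 0.102·260.4^0.62·exp(0.033·85+0.04·10.3) = 80.06
  r_corr = 80.7 + 80.06 = 160.8 μm/a
ISO 9223 Table 2 (carbon steel): 80 < 161 ≤ 200 μm/a ⇒ C5

C5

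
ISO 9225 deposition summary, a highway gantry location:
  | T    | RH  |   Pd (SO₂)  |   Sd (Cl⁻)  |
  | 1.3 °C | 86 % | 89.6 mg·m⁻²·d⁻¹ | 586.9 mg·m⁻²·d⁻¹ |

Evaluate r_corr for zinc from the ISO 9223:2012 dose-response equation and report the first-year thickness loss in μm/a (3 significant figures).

r_corr = 4.97 μm/a

zinc: temperature factor f = +0.038·(-8.7) = -0.3306
  Pd branch = 0.0129·Pd^0.44·e^(0.046·RH+f) = 3.5 μm/a
  Cl⁻ term: 0.0175·586.9^0.57·exp(0.008·86+0.085·1.3) = 1.472
  sum: 3.5 + 1.472 → r_corr = 4.972 μm/a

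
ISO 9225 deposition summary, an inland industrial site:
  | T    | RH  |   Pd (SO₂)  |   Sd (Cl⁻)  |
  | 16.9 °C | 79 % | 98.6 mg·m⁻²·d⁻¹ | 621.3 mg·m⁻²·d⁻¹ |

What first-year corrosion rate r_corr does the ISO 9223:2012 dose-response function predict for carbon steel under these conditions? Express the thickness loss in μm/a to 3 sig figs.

r_corr = 211 μm/a

carbon steel: f(T) = -0.054·(T−10) [T>10 °C] = -0.3726
  sulphur-dioxide contribution → 64.44 μm/a
  chloride contribution → 146.6 μm/a
  ⇒ r_corr(carbon steel) = 211.1 μm/a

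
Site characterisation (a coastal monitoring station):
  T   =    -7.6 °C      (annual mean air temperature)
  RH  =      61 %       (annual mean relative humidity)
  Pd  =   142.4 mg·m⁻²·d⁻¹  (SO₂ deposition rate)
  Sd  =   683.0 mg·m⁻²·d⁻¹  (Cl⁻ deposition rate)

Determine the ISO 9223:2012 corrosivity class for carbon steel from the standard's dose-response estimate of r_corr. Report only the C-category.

C3

carbon steel: f(T) = +0.150·(T−10) [T≤10 °C] = -2.6400
  Pd branch = 1.77·Pd^0.52·e^(0.02·RH+f) = 5.638 μm/a
  Sd branch = 0.102·Sd^0.62·e^(0.033·RH+0.04·T) = 32.22 μm/a
  r_corr = 5.638 + 32.22 = 37.86 μm/a
ISO 9223 Table 2 (carbon steel): 25 < 37.9 ≤ 50 μm/a ⇒ C3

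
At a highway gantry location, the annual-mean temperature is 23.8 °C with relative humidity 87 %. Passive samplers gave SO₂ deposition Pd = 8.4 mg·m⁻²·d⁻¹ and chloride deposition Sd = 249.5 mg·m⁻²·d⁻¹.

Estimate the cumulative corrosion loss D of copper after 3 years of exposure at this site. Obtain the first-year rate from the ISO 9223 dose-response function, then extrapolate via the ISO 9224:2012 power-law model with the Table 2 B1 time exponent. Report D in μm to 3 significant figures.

D(3) = 8.04 μm

copper: temperature factor f = -0.080·(13.8) = -1.1040
  sulphur-dioxide contribution → 0.518 μm/a
  chloride contribution → 3.347 μm/a
  total first-year rate 3.865 μm/a
ISO 9224: D(t) = r_corr · t^b with b = 0.667 (copper, B1)
  D(3) = 3.865 × 3^0.667 = 3.865 × 2.081 = 8.042 μm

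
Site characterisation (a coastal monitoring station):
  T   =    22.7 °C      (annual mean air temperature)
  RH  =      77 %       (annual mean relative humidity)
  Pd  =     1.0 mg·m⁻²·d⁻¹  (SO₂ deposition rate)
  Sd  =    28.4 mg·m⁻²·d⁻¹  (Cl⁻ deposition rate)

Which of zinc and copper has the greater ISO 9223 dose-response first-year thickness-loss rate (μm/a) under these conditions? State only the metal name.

zinc: T>10 °C ⇒ hinge -0.071·(22.7−10) = -0.9017
  Pd branch = 0.0129·Pd^0.44·e^(0.046·RH+f) = 0.1808 μm/a
  Sd branch = 0.0175·Sd^0.57·e^(0.008·RH+0.085·T) = 1.503 μm/a
  sum: 0.1808 + 1.503 → r_corr = 1.684 μm/a
copper: T>10 °C ⇒ hinge -0.080·(22.7−10) = -1.0160
  Pd branch = 0.0053·Pd^0.26·e^(0.059·RH+f) = 0.1803 μm/a
  Sd branch = 0.01025·Sd^0.27·e^(0.036·RH+0.049·T) = 1.23 μm/a
  sum: 0.1803 + 1.23 → r_corr = 1.411 μm/a
Ordering by μm/a: zinc (1.68) > copper (1.41)

zinc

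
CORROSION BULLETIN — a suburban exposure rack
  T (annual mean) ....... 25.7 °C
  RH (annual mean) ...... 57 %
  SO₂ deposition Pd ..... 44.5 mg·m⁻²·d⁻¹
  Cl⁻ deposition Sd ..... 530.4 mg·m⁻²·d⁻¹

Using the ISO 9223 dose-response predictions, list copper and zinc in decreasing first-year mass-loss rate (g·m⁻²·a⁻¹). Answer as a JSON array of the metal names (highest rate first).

copper: temperature factor f = -0.080·(15.7) = -1.2560
  sulphur-dioxide contribution → 0.1169 μm/a
  chloride contribution → 1.529 μm/a
  ⇒ r_corr(copper) = 1.646 μm/a
  mass loss = 1.646 μm/a × 8.96 g/cm³ = 14.75 g·m⁻²·a⁻¹
zinc: T>10 °C ⇒ hinge -0.071·(25.7−10) = -1.1147
  sulphur-dioxide contribution → 0.3094 μm/a
  chloride contribution → 8.766 μm/a
  total first-year rate 9.076 μm/a
  mass loss = 9.076 μm/a × 7.14 g/cm³ = 64.8 g·m⁻²·a⁻¹
Ordering by g·m⁻²·a⁻¹: zinc (64.8) > copper (14.7)

["zinc", "copper"]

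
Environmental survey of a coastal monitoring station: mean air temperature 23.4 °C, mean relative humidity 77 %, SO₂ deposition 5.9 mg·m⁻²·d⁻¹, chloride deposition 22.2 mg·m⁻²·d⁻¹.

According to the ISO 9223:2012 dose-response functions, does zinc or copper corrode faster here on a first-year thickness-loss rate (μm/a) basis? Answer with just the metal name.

zinc

zinc: f(T) = -0.071·(T−10) [T>10 °C] = -0.9514
  SO₂ term: 0.0129·5.9^0.44·exp(0.046·77-0.9514) = 0.3757
  Cl⁻ term: 0.0175·22.2^0.57·exp(0.008·77+0.085·23.4) = 1.386
  sum: 0.3757 + 1.386 → r_corr = 1.762 μm/a
copper: f(T) = -0.080·(T−10) [T>10 °C] = -1.0720
  SO₂ term: 0.0053·5.9^0.26·exp(0.059·77-1.0720) = 0.2705
  Sd branch = 0.01025·Sd^0.27·e^(0.036·RH+0.049·T) = 1.191 μm/a
  sum: 0.2705 + 1.191 → r_corr = 1.462 μm/a
Ordering by μm/a: zinc (1.76) > copper (1.46)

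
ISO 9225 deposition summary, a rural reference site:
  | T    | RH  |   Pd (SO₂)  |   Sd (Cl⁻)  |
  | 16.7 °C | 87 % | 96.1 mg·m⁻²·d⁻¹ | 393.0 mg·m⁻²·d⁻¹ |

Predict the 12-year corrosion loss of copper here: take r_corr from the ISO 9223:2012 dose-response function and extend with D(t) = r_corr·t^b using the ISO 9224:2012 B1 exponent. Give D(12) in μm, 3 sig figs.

D(12) = 23.1 μm

copper: T>10 °C ⇒ hinge -0.080·(16.7−10) = -0.5360
  Pd branch = 0.0053·Pd^0.26·e^(0.059·RH+f) = 1.723 μm/a
  Sd branch = 0.01025·Sd^0.27·e^(0.036·RH+0.049·T) = 2.672 μm/a
  r_corr = 1.723 + 2.672 = 4.395 μm/a
ISO 9224: D(t) = r_corr · t^b with b = 0.667 (copper, B1)
  D(12) = 4.395 × 12^0.667 = 4.395 × 5.246 = 23.05 μm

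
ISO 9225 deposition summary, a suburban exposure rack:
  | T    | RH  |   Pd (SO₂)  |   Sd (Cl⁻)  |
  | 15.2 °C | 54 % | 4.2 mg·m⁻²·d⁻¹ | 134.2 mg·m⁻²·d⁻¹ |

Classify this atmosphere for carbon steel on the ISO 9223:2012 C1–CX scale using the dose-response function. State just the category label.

C3

carbon steel: temperature factor f = -0.054·(5.2) = -0.2808
  SO₂ term: 1.77·4.2^0.52·exp(0.02·54-0.2808) = 8.301
  Cl⁻ term: 0.102·134.2^0.62·exp(0.033·54+0.04·15.2) = 23.22
  r_corr = 8.301 + 23.22 = 31.52 μm/a
Category bounds: 25…50 μm/a bracket r_corr ⇒ C3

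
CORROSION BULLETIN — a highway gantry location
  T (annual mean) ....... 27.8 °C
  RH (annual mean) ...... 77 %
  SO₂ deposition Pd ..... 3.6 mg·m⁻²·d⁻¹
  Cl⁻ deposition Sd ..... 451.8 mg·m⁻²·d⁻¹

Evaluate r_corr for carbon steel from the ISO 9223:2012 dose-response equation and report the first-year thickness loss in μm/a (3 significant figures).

r_corr = 180 μm/a

carbon steel: f(T) = -0.054·(T−10) [T>10 °C] = -0.9612
  sulphur-dioxide contribution → 6.146 μm/a
  chloride contribution → 174.2 μm/a
  total first-year rate 180.4 μm/a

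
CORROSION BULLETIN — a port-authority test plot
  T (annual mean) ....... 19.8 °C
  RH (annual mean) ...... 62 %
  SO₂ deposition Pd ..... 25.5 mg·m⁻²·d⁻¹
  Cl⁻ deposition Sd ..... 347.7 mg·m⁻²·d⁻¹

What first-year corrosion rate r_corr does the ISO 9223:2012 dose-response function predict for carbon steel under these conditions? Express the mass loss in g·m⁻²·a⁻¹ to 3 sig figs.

carbon steel: T>10 °C ⇒ hinge -0.054·(19.8−10) = -0.5292
  SO₂ term: 1.77·25.5^0.52·exp(0.02·62-0.5292) = 19.41
  Cl⁻ term: 0.102·347.7^0.62·exp(0.033·62+0.04·19.8) = 65.57
  sum: 19.41 + 65.57 → r_corr = 84.98 μm/a
Convert to mass loss: 84.98 μm/a × 7.85 g/cm³ = 667.1 g·m⁻²·a⁻¹

r_corr = 667 g·m⁻²·a⁻¹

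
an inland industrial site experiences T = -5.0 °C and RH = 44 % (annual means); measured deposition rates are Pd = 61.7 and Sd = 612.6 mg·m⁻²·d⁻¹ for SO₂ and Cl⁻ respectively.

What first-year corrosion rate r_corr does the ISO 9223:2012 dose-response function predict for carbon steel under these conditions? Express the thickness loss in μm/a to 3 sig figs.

carbon steel: temperature factor f = +0.150·(-15.0) = -2.2500
  Pd branch = 1.77·Pd^0.52·e^(0.02·RH+f) = 3.837 μm/a
  Cl⁻ term: 0.102·612.6^0.62·exp(0.033·44+0.04·-5.0) = 19.07
  sum: 3.837 + 19.07 → r_corr = 22.91 μm/a

r_corr = 22.9 μm/a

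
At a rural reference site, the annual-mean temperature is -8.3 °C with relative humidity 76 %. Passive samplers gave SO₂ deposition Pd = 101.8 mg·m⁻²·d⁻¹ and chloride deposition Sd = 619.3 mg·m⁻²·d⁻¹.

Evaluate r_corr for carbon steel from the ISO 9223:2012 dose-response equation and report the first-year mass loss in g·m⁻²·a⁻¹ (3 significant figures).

r_corr = 425 g·m⁻²·a⁻¹

carbon steel: f(T) = +0.150·(T−10) [T≤10 °C] = -2.7450
  Pd branch = 1.77·Pd^0.52·e^(0.02·RH+f) = 5.754 μm/a
  Cl⁻ term: 0.102·619.3^0.62·exp(0.033·76+0.04·-8.3) = 48.37
  sum: 5.754 + 48.37 → r_corr = 54.13 μm/a
Convert to mass loss: 54.13 μm/a × 7.85 g/cm³ = 424.9 g·m⁻²·a⁻¹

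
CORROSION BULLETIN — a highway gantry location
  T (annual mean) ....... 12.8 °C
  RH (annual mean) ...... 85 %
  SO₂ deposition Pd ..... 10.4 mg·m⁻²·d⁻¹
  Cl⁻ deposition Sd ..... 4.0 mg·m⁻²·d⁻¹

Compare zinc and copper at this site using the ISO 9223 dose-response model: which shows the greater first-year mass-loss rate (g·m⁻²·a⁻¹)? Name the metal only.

zinc: temperature factor f = -0.071·(2.8) = -0.1988
  Pd branch = 0.0129·Pd^0.44·e^(0.046·RH+f) = 1.479 μm/a
  Sd branch = 0.0175·Sd^0.57·e^(0.008·RH+0.085·T) = 0.226 μm/a
  sum: 1.479 + 0.226 → r_corr = 1.705 μm/a
  mass loss = 1.705 μm/a × 7.14 g/cm³ = 12.17 g·m⁻²·a⁻¹
copper: temperature factor f = -0.080·(2.8) = -0.2240
  SO₂ term: 0.0053·10.4^0.26·exp(0.059·85-0.2240) = 1.173
  Sd branch = 0.01025·Sd^0.27·e^(0.036·RH+0.049·T) = 0.5951 μm/a
  r_corr = 1.173 + 0.5951 = 1.768 μm/a
  mass loss = 1.768 μm/a × 8.96 g/cm³ = 15.85 g·m⁻²·a⁻¹
Ordering by g·m⁻²·a⁻¹: copper (15.8) > zinc (12.2)

copper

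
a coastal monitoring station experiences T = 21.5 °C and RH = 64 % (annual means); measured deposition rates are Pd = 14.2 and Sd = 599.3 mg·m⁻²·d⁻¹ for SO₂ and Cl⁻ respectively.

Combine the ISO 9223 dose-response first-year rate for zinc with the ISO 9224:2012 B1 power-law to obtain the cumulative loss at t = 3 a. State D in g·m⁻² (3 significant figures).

D(3) = 127 g·m⁻²

zinc: f(T) = -0.071·(T−10) [T>10 °C] = -0.8165
  Pd branch = 0.0129·Pd^0.44·e^(0.046·RH+f) = 0.348 μm/a
  Cl⁻ term: 0.0175·599.3^0.57·exp(0.008·64+0.085·21.5) = 6.955
  sum: 0.348 + 6.955 → r_corr = 7.303 μm/a
ISO 9224: D(t) = r_corr · t^b with b = 0.813 (zinc, B1)
  D(3) = 7.303 × 3^0.813 = 7.303 × 2.443 = 17.84 μm
  Mass loss = 17.84 μm × 7.14 g/cm³ = 127.4 g·m⁻²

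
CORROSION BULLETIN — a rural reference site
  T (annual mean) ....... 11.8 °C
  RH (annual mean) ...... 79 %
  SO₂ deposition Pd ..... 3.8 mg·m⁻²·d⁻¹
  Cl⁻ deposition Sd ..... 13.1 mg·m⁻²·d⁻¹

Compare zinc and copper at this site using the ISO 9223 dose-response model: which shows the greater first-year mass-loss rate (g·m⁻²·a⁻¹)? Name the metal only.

copper

zinc: T>10 °C ⇒ hinge -0.071·(11.8−10) = -0.1278
  SO₂ term: 0.0129·3.8^0.44·exp(0.046·79-0.1278) = 0.7734
  Sd branch = 0.0175·Sd^0.57·e^(0.008·RH+0.085·T) = 0.389 μm/a
  sum: 0.7734 + 0.389 → r_corr = 1.162 μm/a
  mass loss = 1.162 μm/a × 7.14 g/cm³ = 8.3 g·m⁻²·a⁻¹
copper: temperature factor f = -0.080·(1.8) = -0.1440
  Pd branch = 0.0053·Pd^0.26·e^(0.059·RH+f) = 0.6866 μm/a
  Sd branch = 0.01025·Sd^0.27·e^(0.036·RH+0.049·T) = 0.629 μm/a
  r_corr = 0.6866 + 0.629 = 1.316 μm/a
  mass loss = 1.316 μm/a × 8.96 g/cm³ = 11.79 g·m⁻²·a⁻¹
Ordering by g·m⁻²·a⁻¹: copper (11.8) > zinc (8.3)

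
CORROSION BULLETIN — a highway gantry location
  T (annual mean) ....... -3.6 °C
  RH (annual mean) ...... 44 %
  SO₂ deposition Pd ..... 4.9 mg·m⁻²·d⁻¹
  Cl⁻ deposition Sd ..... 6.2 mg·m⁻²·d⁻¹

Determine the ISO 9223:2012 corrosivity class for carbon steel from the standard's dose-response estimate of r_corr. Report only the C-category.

carbon steel: f(T) = +0.150·(T−10) [T≤10 °C] = -2.0400
  sulphur-dioxide contribution → 1.268 μm/a
  chloride contribution → 1.169 μm/a
  total first-year rate 2.437 μm/a
Category bounds: 1.3…25 μm/a bracket r_corr ⇒ C2

C2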